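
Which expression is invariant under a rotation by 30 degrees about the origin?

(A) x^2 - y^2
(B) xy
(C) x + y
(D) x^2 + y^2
D

A rotation by 30 degrees sends (x, y) to (sqrt(3)x/2 - y/2, x/2 + sqrt(3)y/2).
Substitute the transformed coordinates into each option and compare with the original:
(A) x^2 - y^2  ->  (sqrt(3)x/2 - y/2)^2 - (x/2 + sqrt(3)y/2)^2 = x^2/2 - sqrt(3)xy - y^2/2   [differs from x^2 - y^2: not invariant]
(B) xy  ->  (sqrt(3)x/2 - y/2)(x/2 + sqrt(3)y/2) = sqrt(3)x^2/4 + xy/2 - sqrt(3)y^2/4   [differs from xy: not invariant]
(C) x + y  ->  (sqrt(3)x/2 - y/2) + (x/2 + sqrt(3)y/2) = x/2 + sqrt(3)x/2 - y/2 + sqrt(3)y/2   [differs from x + y: not invariant]
(D) x^2 + y^2  ->  (sqrt(3)x/2 - y/2)^2 + (x/2 + sqrt(3)y/2)^2 = x^2 + y^2   [equals x^2 + y^2: invariant]

Only option (D), x^2 + y^2, is unchanged by the transformation.
Geometrically, x^2 + y^2 is the squared distance from the origin, which every rotation about the origin preserves.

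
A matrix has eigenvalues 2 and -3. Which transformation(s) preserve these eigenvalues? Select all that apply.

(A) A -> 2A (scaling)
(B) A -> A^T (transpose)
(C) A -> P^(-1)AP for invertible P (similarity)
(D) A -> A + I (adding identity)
B and C

Eigenvalues are preserved by:
1. Similarity transformations: A -> P^(-1)AP (same characteristic polynomial)
2. Transpose: A^T has the same eigenvalues as A

Eigenvalues are NOT preserved by:
- Adding identity: eigenvalues become 2+1, -3+1
- Scaling: eigenvalues become 4, -6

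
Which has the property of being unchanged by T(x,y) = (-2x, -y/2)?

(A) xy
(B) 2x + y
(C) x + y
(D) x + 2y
A

An expression E(x,y) is invariant under T if E(T(x,y)) = E(x,y). Here T(x,y) = (-2x, -y/2).
Substitute the transformed coordinates into each option and compare with the original:
(A) xy  ->  (-2x)(-y/2) = xy   [equals xy: invariant]
(B) 2x + y  ->  2(-2x) + (-y/2) = -4x - y/2   [differs from 2x + y: not invariant]
(C) x + y  ->  (-2x) + (-y/2) = -2x - y/2   [differs from x + y: not invariant]
(D) x + 2y  ->  (-2x) + 2(-y/2) = -2x - y   [differs from x + 2y: not invariant]

Only option (A), xy, is unchanged by the transformation.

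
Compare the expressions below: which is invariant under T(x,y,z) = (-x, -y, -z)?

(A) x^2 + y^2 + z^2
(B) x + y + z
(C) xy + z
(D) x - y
A

Apply T(x,y,z) = (-x, -y, -z) to each option, i.e. replace (x, y, z) by the transformed coordinates.
Substitute the transformed coordinates into each option and compare with the original:
(A) x^2 + y^2 + z^2  ->  (-x)^2 + (-y)^2 + (-z)^2 = x^2 + y^2 + z^2   [equals x^2 + y^2 + z^2: invariant]
(B) x + y + z  ->  (-x) + (-y) + (-z) = -x - y - z   [differs from x + y + z: not invariant]
(C) xy + z  ->  (-x)(-y) + (-z) = xy - z   [differs from xy + z: not invariant]
(D) x - y  ->  (-x) - (-y) = -x + y   [differs from x - y: not invariant]

Only option (A), x^2 + y^2 + z^2, is unchanged by the transformation.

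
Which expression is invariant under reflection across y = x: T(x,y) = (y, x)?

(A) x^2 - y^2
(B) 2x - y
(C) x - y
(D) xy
D

The map is reflection across y = x: T(x,y) = (y, x).
Substitute the transformed coordinates into each option and compare with the original:
(A) x^2 - y^2  ->  (y)^2 - (x)^2 = -x^2 + y^2   [differs from x^2 - y^2: not invariant]
(B) 2x - y  ->  2(y) - (x) = -x + 2y   [differs from 2x - y: not invariant]
(C) x - y  ->  (y) - (x) = -x + y   [differs from x - y: not invariant]
(D) xy  ->  (y)(x) = xy   [equals xy: invariant]

Only option (D), xy, is unchanged by the transformation.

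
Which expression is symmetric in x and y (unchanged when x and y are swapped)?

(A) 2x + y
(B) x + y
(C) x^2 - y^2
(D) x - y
B

A symmetric expression is unchanged when the variables are permuted; here the transformation to test is the swap (x, y) -> (y, x).
Substitute the transformed coordinates into each option and compare with the original:
(A) 2x + y  ->  2(y) + (x) = x + 2y   [differs from 2x + y: not invariant]
(B) x + y  ->  (y) + (x) = x + y   [equals x + y: invariant]
(C) x^2 - y^2  ->  (y)^2 - (x)^2 = -x^2 + y^2   [differs from x^2 - y^2: not invariant]
(D) x - y  ->  (y) - (x) = -x + y   [differs from x - y: not invariant]

Only option (B), x + y, is unchanged by the transformation.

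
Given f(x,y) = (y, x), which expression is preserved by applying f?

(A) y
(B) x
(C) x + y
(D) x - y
C

For f(x,y) = (y, x):
After applying f: x' = y, y' = x. So x' + y' = y + x = x + y.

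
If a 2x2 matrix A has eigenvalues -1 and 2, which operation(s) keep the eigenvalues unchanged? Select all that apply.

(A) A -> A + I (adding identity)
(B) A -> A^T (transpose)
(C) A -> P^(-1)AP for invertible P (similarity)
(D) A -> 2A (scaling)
B and C

Eigenvalues are preserved by:
1. Similarity transformations: A -> P^(-1)AP (same characteristic polynomial)
2. Transpose: A^T has the same eigenvalues as A

Eigenvalues are NOT preserved by:
- Adding identity: eigenvalues become -1+1, 2+1
- Scaling: eigenvalues become -2, 4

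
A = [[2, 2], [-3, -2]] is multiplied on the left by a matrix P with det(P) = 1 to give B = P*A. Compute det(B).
2

By the multiplicative property of determinants, det(B) = det(P*A) = det(P) * det(A) = det(A),
so the determinant is invariant under multiplication by any determinant-1 matrix; we just need det(A).

det(A) = (2)(-2) - (2)(-3) = -4 - (-6) = 2

Therefore det(B) = 1 * 2 = 2.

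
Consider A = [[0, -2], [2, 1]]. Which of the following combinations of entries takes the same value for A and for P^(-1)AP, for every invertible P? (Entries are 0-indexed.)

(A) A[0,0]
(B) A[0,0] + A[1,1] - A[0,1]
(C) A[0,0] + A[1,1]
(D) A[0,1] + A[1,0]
C

A[0,0] + A[1,1] is the trace of A. By the cyclic property of the trace, tr(P^(-1)AP) = tr(APP^(-1)) = tr(A), so it is the same for every matrix similar to A.

The other combinations are not similarity invariants. For example, take P = [[1, 2], [0, 1]] (det P = 1), so P^(-1) = [[1, -2], [0, 1]] and
B = P^(-1)AP = [[-4, -12], [2, 5]].
Evaluating each option on A and on B:
(A) A[0,0]: 0 for A, -4 for B -> changes
(B) A[0,0] + A[1,1] - A[0,1]: 3 for A, 13 for B -> changes
(C) A[0,0] + A[1,1]: 1 for A, 1 for B -> unchanged
(D) A[0,1] + A[1,0]: 0 for A, -10 for B -> changes

Only (C) A[0,0] + A[1,1] = 1 survives (and it does so for every P, not just this one), so it is the invariant.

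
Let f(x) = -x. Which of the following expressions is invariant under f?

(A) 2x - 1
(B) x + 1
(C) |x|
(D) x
C

For f(x) = -x:
Applying f replaces x by -x. Since |-x| = |x|, the absolute value is unchanged by f, whereas x -> -x, 2x - 1 -> -2x - 1 and x + 1 -> -x + 1 all change.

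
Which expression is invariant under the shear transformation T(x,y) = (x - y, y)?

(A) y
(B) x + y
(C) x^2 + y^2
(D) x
A

Under the shear T(x,y) = (x - y, y):
Substitute the transformed coordinates into each option and compare with the original:
(A) y  ->  (y) = y   [equals y: invariant]
(B) x + y  ->  (x - y) + (y) = x   [differs from x + y: not invariant]
(C) x^2 + y^2  ->  (x - y)^2 + (y)^2 = x^2 - 2xy + 2y^2   [differs from x^2 + y^2: not invariant]
(D) x  ->  (x - y) = x - y   [differs from x: not invariant]

Only option (A), y, is unchanged by the transformation.
A horizontal shear moves points parallel to the x-axis, so the y-coordinate (and any function of y alone) is unchanged.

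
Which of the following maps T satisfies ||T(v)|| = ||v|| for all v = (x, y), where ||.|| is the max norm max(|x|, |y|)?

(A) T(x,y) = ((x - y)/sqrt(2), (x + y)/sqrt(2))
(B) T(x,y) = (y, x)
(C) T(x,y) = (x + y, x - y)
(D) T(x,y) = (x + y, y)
B

A transformation preserves a norm if ||T(v)|| = ||v|| for every v; a single vector where the norm changes rules an option out.

(A) T(x,y) = ((x - y)/sqrt(2), (x + y)/sqrt(2)): v = (1, 0) has norm max(|1|, |0|) = 1, but T(v) = (sqrt(2)/2, sqrt(2)/2) has norm sqrt(2)/2 -- not preserved.
(B) T(x,y) = (y, x): preserves the norm -- it only permutes the coordinates and/or flips signs, which leaves max(|x|, |y|) unchanged.
(C) T(x,y) = (x + y, x - y): v = (1, 1) has norm max(|1|, |1|) = 1, but T(v) = (2, 0) has norm 2 -- not preserved.
(D) T(x,y) = (x + y, y): v = (1, 1) has norm max(|1|, |1|) = 1, but T(v) = (2, 1) has norm 2 -- not preserved.

Therefore the answer is (B).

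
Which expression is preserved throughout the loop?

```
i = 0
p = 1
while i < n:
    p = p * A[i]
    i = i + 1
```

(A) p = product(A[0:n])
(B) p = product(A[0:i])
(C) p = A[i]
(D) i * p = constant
B

A loop invariant must hold before the first iteration and be re-established by every execution of the body.

(B) p = product(A[0:i]): Initially i = 0 and p = 1 = product of the empty slice A[0:0]. If p = product(A[0:i]) holds at the top of an iteration, the body sets p to product(A[0:i]) * A[i] = product(A[0:i+1]) and then i to i+1, so the property is restored. At exit i = n, giving p = product(A[0:n]).

The other options fail:
(A) p = product(A[0:n]): false before the loop (p = 1, not the full product) -- it only becomes true at exit.
(C) p = A[i]: after the first iteration p = A[0] but i = 1; in general p is a product of several elements, not a single one.
(D) i * p = constant: initially i * p = 0, but after one iteration it is 1 * A[0], which is nonzero in general.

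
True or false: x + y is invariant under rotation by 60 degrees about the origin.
False

Applying rotation by 60 degrees: x' = x*cos(60 degrees) - y*sin(60 degrees) = x/2 - sqrt(3)y/2, y' = x*sin(60 degrees) + y*cos(60 degrees) = sqrt(3)x/2 + y/2

Substituting into x + y:
(x/2 - sqrt(3)y/2) + (sqrt(3)x/2 + y/2)
= x/2 + sqrt(3)x/2 - sqrt(3)y/2 + y/2

This differs from the original expression x + y, so it is NOT invariant.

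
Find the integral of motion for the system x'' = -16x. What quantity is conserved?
E = (x')^2 + 16x^2

Multiply the equation by x':
x' * x'' = -16x * x'
The left side is d/dt[(x')^2/2] and the right side is d/dt[-16x^2/2], so
d/dt[(x')^2/2 + 16x^2/2] = 0, i.e. (x')^2/2 + 16x^2/2 = constant.
Multiplying by 2, the integral of motion is E = (x')^2 + 16x^2.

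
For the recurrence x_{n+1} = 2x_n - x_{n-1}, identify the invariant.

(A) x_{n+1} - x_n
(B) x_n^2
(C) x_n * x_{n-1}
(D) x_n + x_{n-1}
A

For the recurrence x_{n+1} = 2x_n - x_{n-1}:

If x_{n+1} = 2x_n - x_{n-1}, then:
x_{n+1} - x_n = x_n - x_{n-1}
The first difference is constant throughout the sequence.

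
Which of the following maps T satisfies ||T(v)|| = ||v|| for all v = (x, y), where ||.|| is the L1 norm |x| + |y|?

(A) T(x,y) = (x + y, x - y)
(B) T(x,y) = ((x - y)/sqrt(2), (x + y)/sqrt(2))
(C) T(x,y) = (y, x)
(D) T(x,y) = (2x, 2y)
C

A transformation preserves a norm if ||T(v)|| = ||v|| for every v; a single vector where the norm changes rules an option out.

(A) T(x,y) = (x + y, x - y): v = (1, 0) has norm |1| + |0| = 1, but T(v) = (1, 1) has norm 2 -- not preserved.
(B) T(x,y) = ((x - y)/sqrt(2), (x + y)/sqrt(2)): v = (1, 0) has norm |1| + |0| = 1, but T(v) = (sqrt(2)/2, sqrt(2)/2) has norm sqrt(2) -- not preserved.
(C) T(x,y) = (y, x): preserves the norm -- it only permutes the coordinates and/or flips signs, which leaves |x| + |y| unchanged.
(D) T(x,y) = (2x, 2y): v = (1, 0) has norm |1| + |0| = 1, but T(v) = (2, 0) has norm 2 -- not preserved.

Therefore the answer is (C).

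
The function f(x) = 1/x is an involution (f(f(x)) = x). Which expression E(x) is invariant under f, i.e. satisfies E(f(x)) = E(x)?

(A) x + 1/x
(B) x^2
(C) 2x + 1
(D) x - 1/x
A

Replace x by f(x) = 1/x in each option and simplify. As a quick numerical cross-check, also compare E(5) with E(f(5)) = E(1/5).

(A) x + 1/x  ->  (1/x) + 1/(1/x), which simplifies back to x + 1/x; check: E(5) = 26/5, E(1/5) = 26/5.   [invariant]
(B) x^2  ->  (1/x)^2 = x^(-2); check: E(5) = 25 but E(1/5) = 1/25.   [not invariant]
(C) 2x + 1  ->  2(1/x) + 1 = (x + 2)/x; check: E(5) = 11 but E(1/5) = 7/5.   [not invariant]
(D) x - 1/x  ->  (1/x) - 1/(1/x) = -x + 1/x; check: E(5) = 24/5 but E(1/5) = -24/5.   [not invariant]

Only (A) is unchanged. E is symmetric under swapping x with f(x) = 1/x, which is exactly what an involution does.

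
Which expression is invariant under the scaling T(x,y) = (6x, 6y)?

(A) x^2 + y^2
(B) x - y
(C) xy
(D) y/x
D

Under the uniform scaling T(x,y) = (6x, 6y):
Substitute the transformed coordinates into each option and compare with the original:
(A) x^2 + y^2  ->  (6x)^2 + (6y)^2 = 36x^2 + 36y^2   [differs from x^2 + y^2: not invariant]
(B) x - y  ->  (6x) - (6y) = 6x - 6y   [differs from x - y: not invariant]
(C) xy  ->  (6x)(6y) = 36xy   [differs from xy: not invariant]
(D) y/x  ->  (6y)/(6x) = y/x   [equals y/x: invariant]

Only option (D), y/x, is unchanged by the transformation.
The common factor 6 cancels in a ratio of coordinates, while sums, products and sums of squares pick up factors of 6 or 36.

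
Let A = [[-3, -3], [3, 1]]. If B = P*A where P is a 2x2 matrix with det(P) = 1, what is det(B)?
6

By the multiplicative property of determinants, det(B) = det(P*A) = det(P) * det(A) = det(A),
so the determinant is invariant under multiplication by any determinant-1 matrix; we just need det(A).

det(A) = (-3)(1) - (-3)(3) = -3 - (-9) = 6

Therefore det(B) = 1 * 6 = 6.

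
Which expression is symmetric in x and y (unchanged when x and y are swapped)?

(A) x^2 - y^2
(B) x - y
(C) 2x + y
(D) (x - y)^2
D

A symmetric expression is unchanged when the variables are permuted; here the transformation to test is the swap (x, y) -> (y, x).
Substitute the transformed coordinates into each option and compare with the original:
(A) x^2 - y^2  ->  (y)^2 - (x)^2 = -x^2 + y^2   [differs from x^2 - y^2: not invariant]
(B) x - y  ->  (y) - (x) = -x + y   [differs from x - y: not invariant]
(C) 2x + y  ->  2(y) + (x) = x + 2y   [differs from 2x + y: not invariant]
(D) (x - y)^2  ->  ((y) - (x))^2 = x^2 - 2xy + y^2   [equals (x - y)^2: invariant]

Only option (D), (x - y)^2, is unchanged by the transformation.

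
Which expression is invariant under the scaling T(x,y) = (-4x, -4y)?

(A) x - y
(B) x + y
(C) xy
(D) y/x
D

Under the uniform scaling T(x,y) = (-4x, -4y):
Substitute the transformed coordinates into each option and compare with the original:
(A) x - y  ->  (-4x) - (-4y) = -4x + 4y   [differs from x - y: not invariant]
(B) x + y  ->  (-4x) + (-4y) = -4x - 4y   [differs from x + y: not invariant]
(C) xy  ->  (-4x)(-4y) = 16xy   [differs from xy: not invariant]
(D) y/x  ->  (-4y)/(-4x) = y/x   [equals y/x: invariant]

Only option (D), y/x, is unchanged by the transformation.
The common factor -4 cancels in a ratio of coordinates, while sums, products and sums of squares pick up factors of -4 or 16.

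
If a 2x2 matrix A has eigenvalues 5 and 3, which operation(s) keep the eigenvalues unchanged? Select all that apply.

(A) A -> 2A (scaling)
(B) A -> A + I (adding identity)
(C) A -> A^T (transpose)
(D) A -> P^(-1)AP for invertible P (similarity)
C and D

Eigenvalues are preserved by:
1. Similarity transformations: A -> P^(-1)AP (same characteristic polynomial)
2. Transpose: A^T has the same eigenvalues as A

Eigenvalues are NOT preserved by:
- Adding identity: eigenvalues become 5+1, 3+1
- Scaling: eigenvalues become 10, 6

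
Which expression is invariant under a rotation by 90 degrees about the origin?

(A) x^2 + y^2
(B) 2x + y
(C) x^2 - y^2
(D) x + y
A

A rotation by 90 degrees sends (x, y) to (-y, x).
Substitute the transformed coordinates into each option and compare with the original:
(A) x^2 + y^2  ->  (-y)^2 + (x)^2 = x^2 + y^2   [equals x^2 + y^2: invariant]
(B) 2x + y  ->  2(-y) + (x) = x - 2y   [differs from 2x + y: not invariant]
(C) x^2 - y^2  ->  (-y)^2 - (x)^2 = -x^2 + y^2   [differs from x^2 - y^2: not invariant]
(D) x + y  ->  (-y) + (x) = x - y   [differs from x + y: not invariant]

Only option (A), x^2 + y^2, is unchanged by the transformation.
Geometrically, x^2 + y^2 is the squared distance from the origin, which every rotation about the origin preserves.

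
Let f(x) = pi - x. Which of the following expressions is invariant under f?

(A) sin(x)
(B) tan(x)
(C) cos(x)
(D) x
A

For f(x) = pi - x:
sin(pi - x) = sin(x), so sine is invariant under this transformation.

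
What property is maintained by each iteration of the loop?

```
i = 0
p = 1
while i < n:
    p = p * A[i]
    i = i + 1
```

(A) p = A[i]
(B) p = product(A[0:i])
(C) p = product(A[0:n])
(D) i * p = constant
B

A loop invariant must hold before the first iteration and be re-established by every execution of the body.

(B) p = product(A[0:i]): Initially i = 0 and p = 1 = product of the empty slice A[0:0]. If p = product(A[0:i]) holds at the top of an iteration, the body sets p to product(A[0:i]) * A[i] = product(A[0:i+1]) and then i to i+1, so the property is restored. At exit i = n, giving p = product(A[0:n]).

The other options fail:
(A) p = A[i]: after the first iteration p = A[0] but i = 1; in general p is a product of several elements, not a single one.
(C) p = product(A[0:n]): false before the loop (p = 1, not the full product) -- it only becomes true at exit.
(D) i * p = constant: initially i * p = 0, but after one iteration it is 1 * A[0], which is nonzero in general.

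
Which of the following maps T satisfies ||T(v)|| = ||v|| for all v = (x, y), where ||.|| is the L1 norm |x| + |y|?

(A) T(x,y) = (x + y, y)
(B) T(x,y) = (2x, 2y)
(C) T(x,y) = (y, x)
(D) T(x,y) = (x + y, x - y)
C

A transformation preserves a norm if ||T(v)|| = ||v|| for every v; a single vector where the norm changes rules an option out.

(A) T(x,y) = (x + y, y): v = (0, 1) has norm |0| + |1| = 1, but T(v) = (1, 1) has norm 2 -- not preserved.
(B) T(x,y) = (2x, 2y): v = (1, 0) has norm |1| + |0| = 1, but T(v) = (2, 0) has norm 2 -- not preserved.
(C) T(x,y) = (y, x): preserves the norm -- it only permutes the coordinates and/or flips signs, which leaves |x| + |y| unchanged.
(D) T(x,y) = (x + y, x - y): v = (1, 0) has norm |1| + |0| = 1, but T(v) = (1, 1) has norm 2 -- not preserved.

Therefore the answer is (C).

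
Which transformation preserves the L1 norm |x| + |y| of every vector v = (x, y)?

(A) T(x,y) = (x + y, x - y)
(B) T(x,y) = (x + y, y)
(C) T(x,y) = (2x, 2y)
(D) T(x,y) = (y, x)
D

A transformation preserves a norm if ||T(v)|| = ||v|| for every v; a single vector where the norm changes rules an option out.

(A) T(x,y) = (x + y, x - y): v = (1, 0) has norm |1| + |0| = 1, but T(v) = (1, 1) has norm 2 -- not preserved.
(B) T(x,y) = (x + y, y): v = (0, 1) has norm |0| + |1| = 1, but T(v) = (1, 1) has norm 2 -- not preserved.
(C) T(x,y) = (2x, 2y): v = (1, 0) has norm |1| + |0| = 1, but T(v) = (2, 0) has norm 2 -- not preserved.
(D) T(x,y) = (y, x): preserves the norm -- it only permutes the coordinates and/or flips signs, which leaves |x| + |y| unchanged.

Therefore the answer is (D).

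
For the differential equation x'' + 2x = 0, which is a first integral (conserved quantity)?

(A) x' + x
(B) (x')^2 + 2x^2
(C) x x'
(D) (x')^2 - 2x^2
B

A first integral I satisfies dI/dt = 0 along every solution. Differentiate each option and use the equation of motion:
(A) d/dt[x' + x] = x'' + x' = -2x + x', not identically 0
(B) d/dt[(x')^2 + 2x^2] = 2x'x'' + 4x x' = 2x'(-2x) + 4x x' = 0
(C) d/dt[x x'] = (x')^2 + x x'' = (x')^2 - 2x^2, not identically 0
(D) d/dt[(x')^2 - 2x^2] = 2x'x'' - 4x x' = -8x x', not identically 0

Only (B) has zero time-derivative. So the energy-like quantity (x')^2 + 2x^2 is the first integral.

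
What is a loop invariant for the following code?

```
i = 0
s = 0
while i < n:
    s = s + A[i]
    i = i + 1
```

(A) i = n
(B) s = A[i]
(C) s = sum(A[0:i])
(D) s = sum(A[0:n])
C

A loop invariant must hold before the first iteration and be re-established by every execution of the body.

(C) s = sum(A[0:i]): Initially i = 0 and s = 0 = sum of the empty slice A[0:0]. If s = sum(A[0:i]) holds at the top of an iteration, the body sets s to sum(A[0:i]) + A[i] = sum(A[0:i+1]) and then i to i+1, so s = sum(A[0:i]) holds again. At exit i = n, giving s = sum(A[0:n]).

The other options fail:
(A) i = n: false initially (i = 0); it is the exit condition, not an invariant.
(B) s = A[i]: after the first iteration s = A[0] but i = 1, so s = A[i] compares s with the wrong element (and fails in general).
(D) s = sum(A[0:n]): false before the loop (s = 0, not the full sum) -- it only becomes true at exit.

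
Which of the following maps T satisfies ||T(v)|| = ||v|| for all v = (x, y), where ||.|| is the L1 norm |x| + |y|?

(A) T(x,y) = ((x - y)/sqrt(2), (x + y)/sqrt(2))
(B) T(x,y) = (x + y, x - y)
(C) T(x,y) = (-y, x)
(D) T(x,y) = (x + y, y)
C

A transformation preserves a norm if ||T(v)|| = ||v|| for every v; a single vector where the norm changes rules an option out.

(A) T(x,y) = ((x - y)/sqrt(2), (x + y)/sqrt(2)): v = (1, 0) has norm |1| + |0| = 1, but T(v) = (sqrt(2)/2, sqrt(2)/2) has norm sqrt(2) -- not preserved.
(B) T(x,y) = (x + y, x - y): v = (1, 0) has norm |1| + |0| = 1, but T(v) = (1, 1) has norm 2 -- not preserved.
(C) T(x,y) = (-y, x): preserves the norm -- it only permutes the coordinates and/or flips signs, which leaves |x| + |y| unchanged.
(D) T(x,y) = (x + y, y): v = (0, 1) has norm |0| + |1| = 1, but T(v) = (1, 1) has norm 2 -- not preserved.

Therefore the answer is (C).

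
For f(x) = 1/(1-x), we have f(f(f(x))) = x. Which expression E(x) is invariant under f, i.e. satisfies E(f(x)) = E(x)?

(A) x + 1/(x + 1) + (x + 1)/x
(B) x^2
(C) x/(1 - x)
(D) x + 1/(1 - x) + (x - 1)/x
D

Replace x by f(x) = 1/(1 - x) in each option and simplify. As a quick numerical cross-check, also compare E(5) with E(f(5)) = E(-1/4).

(A) x + 1/(x + 1) + (x + 1)/x  ->  (1/(1 - x)) + 1/((1/(1 - x)) + 1) + ((1/(1 - x)) + 1)/(1/(1 - x)) = (-x^3 + 6x^2 - 11x + 7)/(x^2 - 3x + 2); check: E(5) = 191/30 but E(-1/4) = -23/12.   [not invariant]
(B) x^2  ->  (1/(1 - x))^2 = (x - 1)^(-2); check: E(5) = 25 but E(-1/4) = 1/16.   [not invariant]
(C) x/(1 - x)  ->  (1/(1 - x))/(1 - (1/(1 - x))) = -1/x; check: E(5) = -5/4 but E(-1/4) = -1/5.   [not invariant]
(D) x + 1/(1 - x) + (x - 1)/x  ->  (1/(1 - x)) + 1/(1 - (1/(1 - x))) + ((1/(1 - x)) - 1)/(1/(1 - x)), which simplifies back to x + 1/(1 - x) + (x - 1)/x; check: E(5) = 111/20, E(-1/4) = 111/20.   [invariant]

Only (D) is unchanged. Indeed f(f(x)) = 1/(1 - 1/(1-x)) = (1-x)/(-x) = (x-1)/x, so E(x) = x + f(x) + f(f(x)) is the sum over the whole 3-cycle; applying f just permutes the three terms cyclically (x -> f(x) -> f(f(x)) -> x), leaving the sum unchanged.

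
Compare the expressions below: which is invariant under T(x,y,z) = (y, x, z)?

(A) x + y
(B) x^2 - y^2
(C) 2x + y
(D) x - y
A

Apply T(x,y,z) = (y, x, z) to each option, i.e. replace (x, y, z) by the transformed coordinates.
Substitute the transformed coordinates into each option and compare with the original:
(A) x + y  ->  (y) + (x) = x + y   [equals x + y: invariant]
(B) x^2 - y^2  ->  (y)^2 - (x)^2 = -x^2 + y^2   [differs from x^2 - y^2: not invariant]
(C) 2x + y  ->  2(y) + (x) = x + 2y   [differs from 2x + y: not invariant]
(D) x - y  ->  (y) - (x) = -x + y   [differs from x - y: not invariant]

Only option (A), x + y, is unchanged by the transformation.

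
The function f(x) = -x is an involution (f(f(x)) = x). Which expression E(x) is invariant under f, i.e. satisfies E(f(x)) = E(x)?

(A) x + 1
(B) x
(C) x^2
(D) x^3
C

Replace x by f(x) = -x in each option and simplify. As a quick numerical cross-check, also compare E(4) with E(f(4)) = E(-4).

(A) x + 1  ->  (-x) + 1 = 1 - x; check: E(4) = 5 but E(-4) = -3.   [not invariant]
(B) x  ->  (-x) = -x; check: E(4) = 4 but E(-4) = -4.   [not invariant]
(C) x^2  ->  (-x)^2, which simplifies back to x^2; check: E(4) = 16, E(-4) = 16.   [invariant]
(D) x^3  ->  (-x)^3 = -x^3; check: E(4) = 64 but E(-4) = -64.   [not invariant]

Only (C) is unchanged. E is symmetric under swapping x with f(x) = -x, which is exactly what an involution does.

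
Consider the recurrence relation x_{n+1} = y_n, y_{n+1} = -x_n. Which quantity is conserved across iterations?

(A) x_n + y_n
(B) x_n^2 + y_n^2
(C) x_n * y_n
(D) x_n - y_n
B

For the recurrence x_{n+1} = y_n, y_{n+1} = -x_n:

x_{n+1}^2 + y_{n+1}^2 = y_n^2 + (-x_n)^2 = x_n^2 + y_n^2
The sum of squares is conserved (like energy in a harmonic oscillator).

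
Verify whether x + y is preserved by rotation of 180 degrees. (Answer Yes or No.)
No

Applying rotation by 180 degrees: x' = x*cos(180 degrees) - y*sin(180 degrees) = -x, y' = x*sin(180 degrees) + y*cos(180 degrees) = -y

Substituting into x + y:
(-x) + (-y)
= -x - y

This differs from the original expression x + y, so it is NOT invariant.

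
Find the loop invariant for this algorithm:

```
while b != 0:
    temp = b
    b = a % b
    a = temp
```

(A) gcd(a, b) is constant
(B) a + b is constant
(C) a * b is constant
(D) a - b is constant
A

A loop invariant must hold before the first iteration and be re-established by every execution of the body.

(A) gcd(a, b) is constant: One iteration replaces (a, b) by (b, a mod b). Since a mod b = a - q*b for an integer q, any common divisor of a and b divides b and a mod b, and conversely; hence gcd(b, a mod b) = gcd(a, b). For instance (19, 6) -> (6, 1) keeps gcd = 1. At exit b = 0 and a = gcd of the original inputs.

The other options fail:
(B) a + b is constant: e.g. (a, b) = (19, 6) -> (6, 1): the sum goes from 25 to 7.
(C) a * b is constant: e.g. (a, b) = (19, 6) -> (6, 1): the product goes from 114 to 6.
(D) a - b is constant: e.g. (a, b) = (19, 6) -> (6, 1): the difference goes from 13 to 5.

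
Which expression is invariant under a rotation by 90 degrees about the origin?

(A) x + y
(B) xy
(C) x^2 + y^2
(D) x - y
C

A rotation by 90 degrees sends (x, y) to (-y, x).
Substitute the transformed coordinates into each option and compare with the original:
(A) x + y  ->  (-y) + (x) = x - y   [differs from x + y: not invariant]
(B) xy  ->  (-y)(x) = -xy   [differs from xy: not invariant]
(C) x^2 + y^2  ->  (-y)^2 + (x)^2 = x^2 + y^2   [equals x^2 + y^2: invariant]
(D) x - y  ->  (-y) - (x) = -x - y   [differs from x - y: not invariant]

Only option (C), x^2 + y^2, is unchanged by the transformation.
Geometrically, x^2 + y^2 is the squared distance from the origin, which every rotation about the origin preserves.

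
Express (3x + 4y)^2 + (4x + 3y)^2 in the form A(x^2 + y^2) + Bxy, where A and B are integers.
25(x^2 + y^2) + 48xy

Expanding: (3x + 4y)^2 = 9x^2 + 24xy + 16y^2
(4x + 3y)^2 = 16x^2 + 24xy + 9y^2
Sum = (9+16)(x^2+y^2) + 48xy = 25(x^2 + y^2) + 48xy
This is symmetric in x and y.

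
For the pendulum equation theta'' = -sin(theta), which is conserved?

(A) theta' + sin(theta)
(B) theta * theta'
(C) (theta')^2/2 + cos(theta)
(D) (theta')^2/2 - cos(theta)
D

A first integral I satisfies dI/dt = 0 along every solution. Differentiate each option and use the equation of motion:
(A) d/dt[theta' + sin(theta)] = theta'' + cos(theta) theta' = -sin(theta) + theta' cos(theta), not identically 0
(B) d/dt[theta * theta'] = (theta')^2 + theta theta'' = (theta')^2 - theta sin(theta), not identically 0
(C) d/dt[(theta')^2/2 + cos(theta)] = theta' theta'' - sin(theta) theta' = -2 theta' sin(theta), not identically 0
(D) d/dt[(theta')^2/2 - cos(theta)] = theta' theta'' + sin(theta) theta' = theta'(-sin(theta)) + theta' sin(theta) = 0

Only (D) has zero time-derivative. This is the total energy: kinetic (theta')^2/2 plus potential -cos(theta).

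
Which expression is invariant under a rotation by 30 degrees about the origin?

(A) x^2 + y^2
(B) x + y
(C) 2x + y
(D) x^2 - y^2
A

A rotation by 30 degrees sends (x, y) to (sqrt(3)x/2 - y/2, x/2 + sqrt(3)y/2).
Substitute the transformed coordinates into each option and compare with the original:
(A) x^2 + y^2  ->  (sqrt(3)x/2 - y/2)^2 + (x/2 + sqrt(3)y/2)^2 = x^2 + y^2   [equals x^2 + y^2: invariant]
(B) x + y  ->  (sqrt(3)x/2 - y/2) + (x/2 + sqrt(3)y/2) = x/2 + sqrt(3)x/2 - y/2 + sqrt(3)y/2   [differs from x + y: not invariant]
(C) 2x + y  ->  2(sqrt(3)x/2 - y/2) + (x/2 + sqrt(3)y/2) = x/2 + sqrt(3)x - y + sqrt(3)y/2   [differs from 2x + y: not invariant]
(D) x^2 - y^2  ->  (sqrt(3)x/2 - y/2)^2 - (x/2 + sqrt(3)y/2)^2 = x^2/2 - sqrt(3)xy - y^2/2   [differs from x^2 - y^2: not invariant]

Only option (A), x^2 + y^2, is unchanged by the transformation.
Geometrically, x^2 + y^2 is the squared distance from the origin, which every rotation about the origin preserves.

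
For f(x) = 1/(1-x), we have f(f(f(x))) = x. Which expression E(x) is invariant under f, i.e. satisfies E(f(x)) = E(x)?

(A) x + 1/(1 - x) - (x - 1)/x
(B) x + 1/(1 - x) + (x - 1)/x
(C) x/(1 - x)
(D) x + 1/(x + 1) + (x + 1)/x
B

Replace x by f(x) = 1/(1 - x) in each option and simplify. As a quick numerical cross-check, also compare E(3) with E(f(3)) = E(-1/2).

(A) x + 1/(1 - x) - (x - 1)/x  ->  (1/(1 - x)) + 1/(1 - (1/(1 - x))) - ((1/(1 - x)) - 1)/(1/(1 - x)) = (x^2(1 - x) - x + (x - 1)^2)/(x(x - 1)); check: E(3) = 11/6 but E(-1/2) = -17/6.   [not invariant]
(B) x + 1/(1 - x) + (x - 1)/x  ->  (1/(1 - x)) + 1/(1 - (1/(1 - x))) + ((1/(1 - x)) - 1)/(1/(1 - x)), which simplifies back to x + 1/(1 - x) + (x - 1)/x; check: E(3) = 19/6, E(-1/2) = 19/6.   [invariant]
(C) x/(1 - x)  ->  (1/(1 - x))/(1 - (1/(1 - x))) = -1/x; check: E(3) = -3/2 but E(-1/2) = -1/3.   [not invariant]
(D) x + 1/(x + 1) + (x + 1)/x  ->  (1/(1 - x)) + 1/((1/(1 - x)) + 1) + ((1/(1 - x)) + 1)/(1/(1 - x)) = (-x^3 + 6x^2 - 11x + 7)/(x^2 - 3x + 2); check: E(3) = 55/12 but E(-1/2) = 1/2.   [not invariant]

Only (B) is unchanged. Indeed f(f(x)) = 1/(1 - 1/(1-x)) = (1-x)/(-x) = (x-1)/x, so E(x) = x + f(x) + f(f(x)) is the sum over the whole 3-cycle; applying f just permutes the three terms cyclically (x -> f(x) -> f(f(x)) -> x), leaving the sum unchanged.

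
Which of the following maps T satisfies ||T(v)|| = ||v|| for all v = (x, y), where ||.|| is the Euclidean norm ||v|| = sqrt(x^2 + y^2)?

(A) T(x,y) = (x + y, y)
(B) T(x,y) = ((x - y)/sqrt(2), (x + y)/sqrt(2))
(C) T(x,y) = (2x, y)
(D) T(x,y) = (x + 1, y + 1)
B

A transformation preserves a norm if ||T(v)|| = ||v|| for every v; a single vector where the norm changes rules an option out.

(A) T(x,y) = (x + y, y): v = (0, 1) has norm sqrt((0)^2 + (1)^2) = 1, but T(v) = (1, 1) has norm sqrt(2) -- not preserved.
(B) T(x,y) = ((x - y)/sqrt(2), (x + y)/sqrt(2)): preserves the norm -- it is an orthogonal map (a rotation/reflection), and (sqrt(2)(x - y)/2)^2 + (sqrt(2)(x + y)/2)^2 simplifies to x^2 + y^2.
(C) T(x,y) = (2x, y): v = (1, 0) has norm sqrt((1)^2 + (0)^2) = 1, but T(v) = (2, 0) has norm 2 -- not preserved.
(D) T(x,y) = (x + 1, y + 1): v = (1, 0) has norm sqrt((1)^2 + (0)^2) = 1, but T(v) = (2, 1) has norm sqrt(5) -- not preserved.

Therefore the answer is (B).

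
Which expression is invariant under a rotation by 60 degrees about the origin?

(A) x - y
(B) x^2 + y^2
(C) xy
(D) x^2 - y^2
B

A rotation by 60 degrees sends (x, y) to (x/2 - sqrt(3)y/2, sqrt(3)x/2 + y/2).
Substitute the transformed coordinates into each option and compare with the original:
(A) x - y  ->  (x/2 - sqrt(3)y/2) - (sqrt(3)x/2 + y/2) = -sqrt(3)x/2 + x/2 - sqrt(3)y/2 - y/2   [differs from x - y: not invariant]
(B) x^2 + y^2  ->  (x/2 - sqrt(3)y/2)^2 + (sqrt(3)x/2 + y/2)^2 = x^2 + y^2   [equals x^2 + y^2: invariant]
(C) xy  ->  (x/2 - sqrt(3)y/2)(sqrt(3)x/2 + y/2) = sqrt(3)x^2/4 - xy/2 - sqrt(3)y^2/4   [differs from xy: not invariant]
(D) x^2 - y^2  ->  (x/2 - sqrt(3)y/2)^2 - (sqrt(3)x/2 + y/2)^2 = -x^2/2 - sqrt(3)xy + y^2/2   [differs from x^2 - y^2: not invariant]

Only option (B), x^2 + y^2, is unchanged by the transformation.
Geometrically, x^2 + y^2 is the squared distance from the origin, which every rotation about the origin preserves.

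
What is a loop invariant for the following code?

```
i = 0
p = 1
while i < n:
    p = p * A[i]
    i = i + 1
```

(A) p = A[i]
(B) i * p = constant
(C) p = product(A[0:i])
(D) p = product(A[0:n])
C

A loop invariant must hold before the first iteration and be re-established by every execution of the body.

(C) p = product(A[0:i]): Initially i = 0 and p = 1 = product of the empty slice A[0:0]. If p = product(A[0:i]) holds at the top of an iteration, the body sets p to product(A[0:i]) * A[i] = product(A[0:i+1]) and then i to i+1, so the property is restored. At exit i = n, giving p = product(A[0:n]).

The other options fail:
(A) p = A[i]: after the first iteration p = A[0] but i = 1; in general p is a product of several elements, not a single one.
(B) i * p = constant: initially i * p = 0, but after one iteration it is 1 * A[0], which is nonzero in general.
(D) p = product(A[0:n]): false before the loop (p = 1, not the full product) -- it only becomes true at exit.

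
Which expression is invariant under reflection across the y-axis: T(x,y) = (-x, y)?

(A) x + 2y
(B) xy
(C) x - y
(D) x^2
D

The map is reflection across the y-axis: T(x,y) = (-x, y).
Substitute the transformed coordinates into each option and compare with the original:
(A) x + 2y  ->  (-x) + 2(y) = -x + 2y   [differs from x + 2y: not invariant]
(B) xy  ->  (-x)(y) = -xy   [differs from xy: not invariant]
(C) x - y  ->  (-x) - (y) = -x - y   [differs from x - y: not invariant]
(D) x^2  ->  (-x)^2 = x^2   [equals x^2: invariant]

Only option (D), x^2, is unchanged by the transformation.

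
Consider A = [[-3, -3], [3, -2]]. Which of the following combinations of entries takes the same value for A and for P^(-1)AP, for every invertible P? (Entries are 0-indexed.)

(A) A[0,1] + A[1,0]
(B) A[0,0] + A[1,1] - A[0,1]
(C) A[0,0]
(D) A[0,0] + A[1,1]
D

A[0,0] + A[1,1] is the trace of A. By the cyclic property of the trace, tr(P^(-1)AP) = tr(APP^(-1)) = tr(A), so it is the same for every matrix similar to A.

The other combinations are not similarity invariants. For example, take P = [[1, -1], [0, 1]] (det P = 1), so P^(-1) = [[1, 1], [0, 1]] and
B = P^(-1)AP = [[0, -5], [3, -5]].
Evaluating each option on A and on B:
(A) A[0,1] + A[1,0]: 0 for A, -2 for B -> changes
(B) A[0,0] + A[1,1] - A[0,1]: -2 for A, 0 for B -> changes
(C) A[0,0]: -3 for A, 0 for B -> changes
(D) A[0,0] + A[1,1]: -5 for A, -5 for B -> unchanged

Only (D) A[0,0] + A[1,1] = -5 survives (and it does so for every P, not just this one), so it is the invariant.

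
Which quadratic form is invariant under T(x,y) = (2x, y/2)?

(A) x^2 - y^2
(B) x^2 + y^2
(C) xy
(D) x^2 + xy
C

T multiplies x by 2 and divides y by 2.
Substitute the transformed coordinates into each option and compare with the original:
(A) x^2 - y^2  ->  (2x)^2 - (y/2)^2 = 4x^2 - y^2/4   [differs from x^2 - y^2: not invariant]
(B) x^2 + y^2  ->  (2x)^2 + (y/2)^2 = 4x^2 + y^2/4   [differs from x^2 + y^2: not invariant]
(C) xy  ->  (2x)(y/2) = xy   [equals xy: invariant]
(D) x^2 + xy  ->  (2x)^2 + (2x)(y/2) = 4x^2 + xy   [differs from x^2 + xy: not invariant]

Only option (C), xy, is unchanged by the transformation.
The factors 2 and 1/2 cancel only in the pure product xy.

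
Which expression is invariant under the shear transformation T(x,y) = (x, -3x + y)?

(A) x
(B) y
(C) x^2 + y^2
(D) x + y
A

Under the shear T(x,y) = (x, -3x + y):
Substitute the transformed coordinates into each option and compare with the original:
(A) x  ->  (x) = x   [equals x: invariant]
(B) y  ->  (-3x + y) = -3x + y   [differs from y: not invariant]
(C) x^2 + y^2  ->  (x)^2 + (-3x + y)^2 = 10x^2 - 6xy + y^2   [differs from x^2 + y^2: not invariant]
(D) x + y  ->  (x) + (-3x + y) = -2x + y   [differs from x + y: not invariant]

Only option (A), x, is unchanged by the transformation.
A vertical shear moves points parallel to the y-axis, so the x-coordinate (and any function of x alone) is unchanged.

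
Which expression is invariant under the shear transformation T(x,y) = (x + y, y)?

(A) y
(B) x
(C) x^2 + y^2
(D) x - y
A

Under the shear T(x,y) = (x + y, y):
Substitute the transformed coordinates into each option and compare with the original:
(A) y  ->  (y) = y   [equals y: invariant]
(B) x  ->  (x + y) = x + y   [differs from x: not invariant]
(C) x^2 + y^2  ->  (x + y)^2 + (y)^2 = x^2 + 2xy + 2y^2   [differs from x^2 + y^2: not invariant]
(D) x - y  ->  (x + y) - (y) = x   [differs from x - y: not invariant]

Only option (A), y, is unchanged by the transformation.
A horizontal shear moves points parallel to the x-axis, so the y-coordinate (and any function of y alone) is unchanged.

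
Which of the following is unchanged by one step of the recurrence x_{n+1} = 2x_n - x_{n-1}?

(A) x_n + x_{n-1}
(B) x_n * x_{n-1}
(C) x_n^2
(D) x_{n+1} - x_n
D

For the recurrence x_{n+1} = 2x_n - x_{n-1}:

If x_{n+1} = 2x_n - x_{n-1}, then:
x_{n+1} - x_n = x_n - x_{n-1}
The first difference is constant throughout the sequence.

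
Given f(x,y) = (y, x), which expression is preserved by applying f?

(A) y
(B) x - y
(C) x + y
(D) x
C

For f(x,y) = (y, x):
After applying f: x' = y, y' = x. So x' + y' = y + x = x + y.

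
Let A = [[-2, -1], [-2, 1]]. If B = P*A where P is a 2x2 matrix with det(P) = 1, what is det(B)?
-4

By the multiplicative property of determinants, det(B) = det(P*A) = det(P) * det(A) = det(A),
so the determinant is invariant under multiplication by any determinant-1 matrix; we just need det(A).

det(A) = (-2)(1) - (-1)(-2) = -2 - 2 = -4

Therefore det(B) = 1 * (-4) = -4.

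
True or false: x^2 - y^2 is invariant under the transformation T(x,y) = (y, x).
False

Substitute T(x,y) = (y, x) into the expression and compare with the original.

Original: x^2 - y^2
After applying T: (y)^2 - (x)^2 = -x^2 + y^2

This differs from the original x^2 - y^2 (difference: -2x^2 + 2y^2), so the expression is NOT invariant.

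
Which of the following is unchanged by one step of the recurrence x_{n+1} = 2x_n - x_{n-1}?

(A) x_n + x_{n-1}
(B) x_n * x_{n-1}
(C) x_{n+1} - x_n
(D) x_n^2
C

For the recurrence x_{n+1} = 2x_n - x_{n-1}:

If x_{n+1} = 2x_n - x_{n-1}, then:
x_{n+1} - x_n = x_n - x_{n-1}
The first difference is constant throughout the sequence.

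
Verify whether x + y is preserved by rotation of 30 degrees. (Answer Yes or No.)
No

Applying rotation by 30 degrees: x' = x*cos(30 degrees) - y*sin(30 degrees) = sqrt(3)x/2 - y/2, y' = x*sin(30 degrees) + y*cos(30 degrees) = x/2 + sqrt(3)y/2

Substituting into x + y:
(sqrt(3)x/2 - y/2) + (x/2 + sqrt(3)y/2)
= x/2 + sqrt(3)x/2 - y/2 + sqrt(3)y/2

This differs from the original expression x + y, so it is NOT invariant.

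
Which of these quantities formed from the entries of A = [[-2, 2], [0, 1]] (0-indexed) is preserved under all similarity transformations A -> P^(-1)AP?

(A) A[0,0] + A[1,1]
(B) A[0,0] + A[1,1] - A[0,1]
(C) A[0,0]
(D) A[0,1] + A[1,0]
A

A[0,0] + A[1,1] is the trace of A. By the cyclic property of the trace, tr(P^(-1)AP) = tr(APP^(-1)) = tr(A), so it is the same for every matrix similar to A.

The other combinations are not similarity invariants. For example, take P = [[2, 1], [1, 1]] (det P = 1), so P^(-1) = [[1, -1], [-1, 2]] and
B = P^(-1)AP = [[-3, -1], [4, 2]].
Evaluating each option on A and on B:
(A) A[0,0] + A[1,1]: -1 for A, -1 for B -> unchanged
(B) A[0,0] + A[1,1] - A[0,1]: -3 for A, 0 for B -> changes
(C) A[0,0]: -2 for A, -3 for B -> changes
(D) A[0,1] + A[1,0]: 2 for A, 3 for B -> changes

Only (A) A[0,0] + A[1,1] = -1 survives (and it does so for every P, not just this one), so it is the invariant.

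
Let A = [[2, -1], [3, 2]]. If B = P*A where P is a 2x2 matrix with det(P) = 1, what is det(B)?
7

By the multiplicative property of determinants, det(B) = det(P*A) = det(P) * det(A) = det(A),
so the determinant is invariant under multiplication by any determinant-1 matrix; we just need det(A).

det(A) = (2)(2) - (-1)(3) = 4 - (-3) = 7

Therefore det(B) = 1 * 7 = 7.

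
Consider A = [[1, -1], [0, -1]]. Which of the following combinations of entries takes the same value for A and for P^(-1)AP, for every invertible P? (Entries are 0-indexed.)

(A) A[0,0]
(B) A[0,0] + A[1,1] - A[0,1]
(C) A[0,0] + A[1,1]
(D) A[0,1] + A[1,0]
C

A[0,0] + A[1,1] is the trace of A. By the cyclic property of the trace, tr(P^(-1)AP) = tr(APP^(-1)) = tr(A), so it is the same for every matrix similar to A.

The other combinations are not similarity invariants. For example, take P = [[2, 1], [1, 1]] (det P = 1), so P^(-1) = [[1, -1], [-1, 2]] and
B = P^(-1)AP = [[2, 1], [-3, -2]].
Evaluating each option on A and on B:
(A) A[0,0]: 1 for A, 2 for B -> changes
(B) A[0,0] + A[1,1] - A[0,1]: 1 for A, -1 for B -> changes
(C) A[0,0] + A[1,1]: 0 for A, 0 for B -> unchanged
(D) A[0,1] + A[1,0]: -1 for A, -2 for B -> changes

Only (C) A[0,0] + A[1,1] = 0 survives (and it does so for every P, not just this one), so it is the invariant.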